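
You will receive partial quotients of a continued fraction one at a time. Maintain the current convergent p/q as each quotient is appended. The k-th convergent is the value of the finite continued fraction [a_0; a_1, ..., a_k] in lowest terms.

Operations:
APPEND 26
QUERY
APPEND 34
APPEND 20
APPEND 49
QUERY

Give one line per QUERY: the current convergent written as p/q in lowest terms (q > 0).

26/1
869459/33403

APPEND 26: p_0 = 26·1 + 0 = 26, q_0 = 26·0 + 1 = 1 → 26/1
APPEND 34: p_1 = 34·26 + 1 = 885, q_1 = 34·1 + 0 = 34 → 885/34
APPEND 20: p_2 = 20·885 + 26 = 17726, q_2 = 20·34 + 1 = 681 → 17726/681
APPEND 49: p_3 = 49·17726 + 885 = 869459, q_3 = 49·681 + 34 = 33403 → 869459/33403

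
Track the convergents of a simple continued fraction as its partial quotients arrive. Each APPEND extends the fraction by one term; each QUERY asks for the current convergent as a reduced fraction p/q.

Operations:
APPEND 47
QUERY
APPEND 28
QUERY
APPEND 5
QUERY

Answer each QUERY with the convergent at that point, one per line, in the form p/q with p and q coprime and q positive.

47/1
1317/28
6632/141

APPEND 47: p_0 = 47·1 + 0 = 47, q_0 = 47·0 + 1 = 1 → 47/1
APPEND 28: p_1 = 28·47 + 1 = 1317, q_1 = 28·1 + 0 = 28 → 1317/28
APPEND 5: p_2 = 5·1317 + 47 = 6632, q_2 = 5·28 + 1 = 141 → 6632/141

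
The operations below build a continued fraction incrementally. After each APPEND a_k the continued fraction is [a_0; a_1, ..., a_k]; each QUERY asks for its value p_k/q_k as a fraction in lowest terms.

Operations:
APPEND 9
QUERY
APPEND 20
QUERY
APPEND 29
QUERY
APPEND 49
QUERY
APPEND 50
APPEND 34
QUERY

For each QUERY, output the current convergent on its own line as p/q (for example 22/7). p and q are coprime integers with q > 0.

APPEND 9: p_0 = 9·1 + 0 = 9, q_0 = 9·0 + 1 = 1 → 9/1
APPEND 20: p_1 = 20·9 + 1 = 181, q_1 = 20·1 + 0 = 20 → 181/20
APPEND 29: p_2 = 29·181 + 9 = 5258, q_2 = 29·20 + 1 = 581 → 5258/581
APPEND 49: p_3 = 49·5258 + 181 = 257823, q_3 = 49·581 + 20 = 28489 → 257823/28489
APPEND 50: p_4 = 50·257823 + 5258 = 12896408, q_4 = 50·28489 + 581 = 1425031 → 12896408/1425031
APPEND 34: p_5 = 34·12896408 + 257823 = 438735695, q_5 = 34·1425031 + 28489 = 48479543 → 438735695/48479543

9/1
181/20
5258/581
257823/28489
438735695/48479543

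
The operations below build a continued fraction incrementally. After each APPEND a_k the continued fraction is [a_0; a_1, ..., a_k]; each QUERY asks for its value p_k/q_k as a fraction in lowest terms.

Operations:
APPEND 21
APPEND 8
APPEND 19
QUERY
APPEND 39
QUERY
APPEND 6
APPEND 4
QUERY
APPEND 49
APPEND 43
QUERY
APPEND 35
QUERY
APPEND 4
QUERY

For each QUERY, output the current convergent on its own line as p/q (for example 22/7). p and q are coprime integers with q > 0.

APPEND 21: p_0 = 21·1 + 0 = 21, q_0 = 21·0 + 1 = 1 → 21/1
APPEND 8: p_1 = 8·21 + 1 = 169, q_1 = 8·1 + 0 = 8 → 169/8
APPEND 19: p_2 = 19·169 + 21 = 3232, q_2 = 19·8 + 1 = 153 → 3232/153
APPEND 39: p_3 = 39·3232 + 169 = 126217, q_3 = 39·153 + 8 = 5975 → 126217/5975
APPEND 6: p_4 = 6·126217 + 3232 = 760534, q_4 = 6·5975 + 153 = 36003 → 760534/36003
APPEND 4: p_5 = 4·760534 + 126217 = 3168353, q_5 = 4·36003 + 5975 = 149987 → 3168353/149987
APPEND 49: p_6 = 49·3168353 + 760534 = 156009831, q_6 = 49·149987 + 36003 = 7385366 → 156009831/7385366
APPEND 43: p_7 = 43·156009831 + 3168353 = 6711591086, q_7 = 43·7385366 + 149987 = 317720725 → 6711591086/317720725
APPEND 35: p_8 = 35·6711591086 + 156009831 = 235061697841, q_8 = 35·317720725 + 7385366 = 11127610741 → 235061697841/11127610741
APPEND 4: p_9 = 4·235061697841 + 6711591086 = 946958382450, q_9 = 4·11127610741 + 317720725 = 44828163689 → 946958382450/44828163689

3232/153
126217/5975
3168353/149987
6711591086/317720725
235061697841/11127610741
946958382450/44828163689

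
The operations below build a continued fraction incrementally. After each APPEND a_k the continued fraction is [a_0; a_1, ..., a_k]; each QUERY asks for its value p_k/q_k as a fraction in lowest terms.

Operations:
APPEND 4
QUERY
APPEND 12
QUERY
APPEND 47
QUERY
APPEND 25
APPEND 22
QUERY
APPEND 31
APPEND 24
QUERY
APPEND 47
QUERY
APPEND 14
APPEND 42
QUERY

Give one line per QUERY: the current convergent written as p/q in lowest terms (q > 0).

4/1
49/12
2307/565
1272235/311579
949200451/232465643
44651918206/10935558307
26339846242276/6450807399829

APPEND 4: p_0 = 4·1 + 0 = 4, q_0 = 4·0 + 1 = 1 → 4/1
APPEND 12: p_1 = 12·4 + 1 = 49, q_1 = 12·1 + 0 = 12 → 49/12
APPEND 47: p_2 = 47·49 + 4 = 2307, q_2 = 47·12 + 1 = 565 → 2307/565
APPEND 25: p_3 = 25·2307 + 49 = 57724, q_3 = 25·565 + 12 = 14137 → 57724/14137
APPEND 22: p_4 = 22·57724 + 2307 = 1272235, q_4 = 22·14137 + 565 = 311579 → 1272235/311579
APPEND 31: p_5 = 31·1272235 + 57724 = 39497009, q_5 = 31·311579 + 14137 = 9673086 → 39497009/9673086
APPEND 24: p_6 = 24·39497009 + 1272235 = 949200451, q_6 = 24·9673086 + 311579 = 232465643 → 949200451/232465643
APPEND 47: p_7 = 47·949200451 + 39497009 = 44651918206, q_7 = 47·232465643 + 9673086 = 10935558307 → 44651918206/10935558307
APPEND 14: p_8 = 14·44651918206 + 949200451 = 626076055335, q_8 = 14·10935558307 + 232465643 = 153330281941 → 626076055335/153330281941
APPEND 42: p_9 = 42·626076055335 + 44651918206 = 26339846242276, q_9 = 42·153330281941 + 10935558307 = 6450807399829 → 26339846242276/6450807399829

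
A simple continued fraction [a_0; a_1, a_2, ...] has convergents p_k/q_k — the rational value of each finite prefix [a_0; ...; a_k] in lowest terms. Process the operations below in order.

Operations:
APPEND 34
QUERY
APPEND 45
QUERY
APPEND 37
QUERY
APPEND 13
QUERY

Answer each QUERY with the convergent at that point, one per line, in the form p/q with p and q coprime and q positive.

APPEND 34: p_0 = 34·1 + 0 = 34, q_0 = 34·0 + 1 = 1 → 34/1
APPEND 45: p_1 = 45·34 + 1 = 1531, q_1 = 45·1 + 0 = 45 → 1531/45
APPEND 37: p_2 = 37·1531 + 34 = 56681, q_2 = 37·45 + 1 = 1666 → 56681/1666
APPEND 13: p_3 = 13·56681 + 1531 = 738384, q_3 = 13·1666 + 45 = 21703 → 738384/21703

34/1
1531/45
56681/1666
738384/21703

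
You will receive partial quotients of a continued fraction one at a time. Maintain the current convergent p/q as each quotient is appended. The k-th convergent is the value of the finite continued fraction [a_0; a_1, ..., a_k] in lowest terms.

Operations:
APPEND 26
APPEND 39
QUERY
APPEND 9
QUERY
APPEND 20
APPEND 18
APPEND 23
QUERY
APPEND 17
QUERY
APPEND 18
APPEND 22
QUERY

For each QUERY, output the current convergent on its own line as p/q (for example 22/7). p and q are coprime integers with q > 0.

1015/39
9161/352
76668228/2945881
1306685267/50207751
520440752015/19997286529

APPEND 26: p_0 = 26·1 + 0 = 26, q_0 = 26·0 + 1 = 1 → 26/1
APPEND 39: p_1 = 39·26 + 1 = 1015, q_1 = 39·1 + 0 = 39 → 1015/39
APPEND 9: p_2 = 9·1015 + 26 = 9161, q_2 = 9·39 + 1 = 352 → 9161/352
APPEND 20: p_3 = 20·9161 + 1015 = 184235, q_3 = 20·352 + 39 = 7079 → 184235/7079
APPEND 18: p_4 = 18·184235 + 9161 = 3325391, q_4 = 18·7079 + 352 = 127774 → 3325391/127774
APPEND 23: p_5 = 23·3325391 + 184235 = 76668228, q_5 = 23·127774 + 7079 = 2945881 → 76668228/2945881
APPEND 17: p_6 = 17·76668228 + 3325391 = 1306685267, q_6 = 17·2945881 + 127774 = 50207751 → 1306685267/50207751
APPEND 18: p_7 = 18·1306685267 + 76668228 = 23597003034, q_7 = 18·50207751 + 2945881 = 906685399 → 23597003034/906685399
APPEND 22: p_8 = 22·23597003034 + 1306685267 = 520440752015, q_8 = 22·906685399 + 50207751 = 19997286529 → 520440752015/19997286529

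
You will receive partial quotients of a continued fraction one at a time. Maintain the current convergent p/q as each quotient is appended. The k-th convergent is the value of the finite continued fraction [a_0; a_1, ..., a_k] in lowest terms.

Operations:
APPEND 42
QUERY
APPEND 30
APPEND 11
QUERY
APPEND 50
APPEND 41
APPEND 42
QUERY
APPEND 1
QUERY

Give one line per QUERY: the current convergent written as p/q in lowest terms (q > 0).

42/1
13913/331
1201361999/28581242
1229949263/29261353

APPEND 42: p_0 = 42·1 + 0 = 42, q_0 = 42·0 + 1 = 1 → 42/1
APPEND 30: p_1 = 30·42 + 1 = 1261, q_1 = 30·1 + 0 = 30 → 1261/30
APPEND 11: p_2 = 11·1261 + 42 = 13913, q_2 = 11·30 + 1 = 331 → 13913/331
APPEND 50: p_3 = 50·13913 + 1261 = 696911, q_3 = 50·331 + 30 = 16580 → 696911/16580
APPEND 41: p_4 = 41·696911 + 13913 = 28587264, q_4 = 41·16580 + 331 = 680111 → 28587264/680111
APPEND 42: p_5 = 42·28587264 + 696911 = 1201361999, q_5 = 42·680111 + 16580 = 28581242 → 1201361999/28581242
APPEND 1: p_6 = 1·1201361999 + 28587264 = 1229949263, q_6 = 1·28581242 + 680111 = 29261353 → 1229949263/29261353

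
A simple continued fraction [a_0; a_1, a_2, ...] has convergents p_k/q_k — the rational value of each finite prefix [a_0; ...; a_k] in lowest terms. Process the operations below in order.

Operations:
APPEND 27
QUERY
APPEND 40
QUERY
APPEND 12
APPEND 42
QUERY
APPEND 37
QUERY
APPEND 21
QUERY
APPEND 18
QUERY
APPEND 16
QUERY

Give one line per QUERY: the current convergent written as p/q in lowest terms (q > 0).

27/1
1081/40
547039/20242
20253442/749435
425869321/15758377
7685901220/284400221
123400288841/4566161913

APPEND 27: p_0 = 27·1 + 0 = 27, q_0 = 27·0 + 1 = 1 → 27/1
APPEND 40: p_1 = 40·27 + 1 = 1081, q_1 = 40·1 + 0 = 40 → 1081/40
APPEND 12: p_2 = 12·1081 + 27 = 12999, q_2 = 12·40 + 1 = 481 → 12999/481
APPEND 42: p_3 = 42·12999 + 1081 = 547039, q_3 = 42·481 + 40 = 20242 → 547039/20242
APPEND 37: p_4 = 37·547039 + 12999 = 20253442, q_4 = 37·20242 + 481 = 749435 → 20253442/749435
APPEND 21: p_5 = 21·20253442 + 547039 = 425869321, q_5 = 21·749435 + 20242 = 15758377 → 425869321/15758377
APPEND 18: p_6 = 18·425869321 + 20253442 = 7685901220, q_6 = 18·15758377 + 749435 = 284400221 → 7685901220/284400221
APPEND 16: p_7 = 16·7685901220 + 425869321 = 123400288841, q_7 = 16·284400221 + 15758377 = 4566161913 → 123400288841/4566161913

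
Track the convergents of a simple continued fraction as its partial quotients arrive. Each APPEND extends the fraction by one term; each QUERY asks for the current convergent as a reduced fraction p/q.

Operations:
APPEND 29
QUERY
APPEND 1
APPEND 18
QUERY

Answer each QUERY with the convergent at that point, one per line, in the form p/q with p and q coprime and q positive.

29/1
569/19

APPEND 29: p_0 = 29·1 + 0 = 29, q_0 = 29·0 + 1 = 1 → 29/1
APPEND 1: p_1 = 1·29 + 1 = 30, q_1 = 1·1 + 0 = 1 → 30/1
APPEND 18: p_2 = 18·30 + 29 = 569, q_2 = 18·1 + 1 = 19 → 569/19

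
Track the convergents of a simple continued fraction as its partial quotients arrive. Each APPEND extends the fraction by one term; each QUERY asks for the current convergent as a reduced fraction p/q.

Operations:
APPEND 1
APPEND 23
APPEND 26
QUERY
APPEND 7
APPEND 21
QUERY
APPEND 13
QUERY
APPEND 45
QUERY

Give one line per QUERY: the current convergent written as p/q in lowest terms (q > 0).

APPEND 1: p_0 = 1·1 + 0 = 1, q_0 = 1·0 + 1 = 1 → 1/1
APPEND 23: p_1 = 23·1 + 1 = 24, q_1 = 23·1 + 0 = 23 → 24/23
APPEND 26: p_2 = 26·24 + 1 = 625, q_2 = 26·23 + 1 = 599 → 625/599
APPEND 7: p_3 = 7·625 + 24 = 4399, q_3 = 7·599 + 23 = 4216 → 4399/4216
APPEND 21: p_4 = 21·4399 + 625 = 93004, q_4 = 21·4216 + 599 = 89135 → 93004/89135
APPEND 13: p_5 = 13·93004 + 4399 = 1213451, q_5 = 13·89135 + 4216 = 1162971 → 1213451/1162971
APPEND 45: p_6 = 45·1213451 + 93004 = 54698299, q_6 = 45·1162971 + 89135 = 52422830 → 54698299/52422830

625/599
93004/89135
1213451/1162971
54698299/52422830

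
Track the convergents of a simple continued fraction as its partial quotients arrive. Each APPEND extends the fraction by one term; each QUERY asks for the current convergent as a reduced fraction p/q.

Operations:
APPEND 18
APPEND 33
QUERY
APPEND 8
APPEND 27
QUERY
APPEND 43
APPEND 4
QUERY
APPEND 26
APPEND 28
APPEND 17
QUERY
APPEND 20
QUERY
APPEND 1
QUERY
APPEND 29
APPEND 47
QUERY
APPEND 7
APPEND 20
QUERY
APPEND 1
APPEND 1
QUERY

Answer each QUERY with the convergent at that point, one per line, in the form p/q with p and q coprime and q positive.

APPEND 18: p_0 = 18·1 + 0 = 18, q_0 = 18·0 + 1 = 1 → 18/1
APPEND 33: p_1 = 33·18 + 1 = 595, q_1 = 33·1 + 0 = 33 → 595/33
APPEND 8: p_2 = 8·595 + 18 = 4778, q_2 = 8·33 + 1 = 265 → 4778/265
APPEND 27: p_3 = 27·4778 + 595 = 129601, q_3 = 27·265 + 33 = 7188 → 129601/7188
APPEND 43: p_4 = 43·129601 + 4778 = 5577621, q_4 = 43·7188 + 265 = 309349 → 5577621/309349
APPEND 4: p_5 = 4·5577621 + 129601 = 22440085, q_5 = 4·309349 + 7188 = 1244584 → 22440085/1244584
APPEND 26: p_6 = 26·22440085 + 5577621 = 589019831, q_6 = 26·1244584 + 309349 = 32668533 → 589019831/32668533
APPEND 28: p_7 = 28·589019831 + 22440085 = 16514995353, q_7 = 28·32668533 + 1244584 = 915963508 → 16514995353/915963508
APPEND 17: p_8 = 17·16514995353 + 589019831 = 281343940832, q_8 = 17·915963508 + 32668533 = 15604048169 → 281343940832/15604048169
APPEND 20: p_9 = 20·281343940832 + 16514995353 = 5643393811993, q_9 = 20·15604048169 + 915963508 = 312996926888 → 5643393811993/312996926888
APPEND 1: p_10 = 1·5643393811993 + 281343940832 = 5924737752825, q_10 = 1·312996926888 + 15604048169 = 328600975057 → 5924737752825/328600975057
APPEND 29: p_11 = 29·5924737752825 + 5643393811993 = 177460788643918, q_11 = 29·328600975057 + 312996926888 = 9842425203541 → 177460788643918/9842425203541
APPEND 47: p_12 = 47·177460788643918 + 5924737752825 = 8346581804016971, q_12 = 47·9842425203541 + 328600975057 = 462922585541484 → 8346581804016971/462922585541484
APPEND 7: p_13 = 7·8346581804016971 + 177460788643918 = 58603533416762715, q_13 = 7·462922585541484 + 9842425203541 = 3250300523993929 → 58603533416762715/3250300523993929
APPEND 20: p_14 = 20·58603533416762715 + 8346581804016971 = 1180417250139271271, q_14 = 20·3250300523993929 + 462922585541484 = 65468933065420064 → 1180417250139271271/65468933065420064
APPEND 1: p_15 = 1·1180417250139271271 + 58603533416762715 = 1239020783556033986, q_15 = 1·65468933065420064 + 3250300523993929 = 68719233589413993 → 1239020783556033986/68719233589413993
APPEND 1: p_16 = 1·1239020783556033986 + 1180417250139271271 = 2419438033695305257, q_16 = 1·68719233589413993 + 65468933065420064 = 134188166654834057 → 2419438033695305257/134188166654834057

595/33
129601/7188
22440085/1244584
281343940832/15604048169
5643393811993/312996926888
5924737752825/328600975057
8346581804016971/462922585541484
1180417250139271271/65468933065420064
2419438033695305257/134188166654834057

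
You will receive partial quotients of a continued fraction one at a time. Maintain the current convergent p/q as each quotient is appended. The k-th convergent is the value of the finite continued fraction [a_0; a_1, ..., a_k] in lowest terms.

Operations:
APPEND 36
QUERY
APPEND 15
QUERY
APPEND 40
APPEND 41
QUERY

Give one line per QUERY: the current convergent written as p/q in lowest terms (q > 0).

36/1
541/15
889257/24656

APPEND 36: p_0 = 36·1 + 0 = 36, q_0 = 36·0 + 1 = 1 → 36/1
APPEND 15: p_1 = 15·36 + 1 = 541, q_1 = 15·1 + 0 = 15 → 541/15
APPEND 40: p_2 = 40·541 + 36 = 21676, q_2 = 40·15 + 1 = 601 → 21676/601
APPEND 41: p_3 = 41·21676 + 541 = 889257, q_3 = 41·601 + 15 = 24656 → 889257/24656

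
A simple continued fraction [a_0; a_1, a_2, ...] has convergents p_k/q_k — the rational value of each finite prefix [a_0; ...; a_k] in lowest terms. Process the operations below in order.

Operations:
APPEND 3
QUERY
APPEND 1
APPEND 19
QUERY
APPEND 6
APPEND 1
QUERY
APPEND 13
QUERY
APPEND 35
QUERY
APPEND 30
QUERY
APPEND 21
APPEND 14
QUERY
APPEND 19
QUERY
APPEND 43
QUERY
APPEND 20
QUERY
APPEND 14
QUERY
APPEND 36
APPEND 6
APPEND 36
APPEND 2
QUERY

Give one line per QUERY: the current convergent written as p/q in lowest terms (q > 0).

APPEND 3: p_0 = 3·1 + 0 = 3, q_0 = 3·0 + 1 = 1 → 3/1
APPEND 1: p_1 = 1·3 + 1 = 4, q_1 = 1·1 + 0 = 1 → 4/1
APPEND 19: p_2 = 19·4 + 3 = 79, q_2 = 19·1 + 1 = 20 → 79/20
APPEND 6: p_3 = 6·79 + 4 = 478, q_3 = 6·20 + 1 = 121 → 478/121
APPEND 1: p_4 = 1·478 + 79 = 557, q_4 = 1·121 + 20 = 141 → 557/141
APPEND 13: p_5 = 13·557 + 478 = 7719, q_5 = 13·141 + 121 = 1954 → 7719/1954
APPEND 35: p_6 = 35·7719 + 557 = 270722, q_6 = 35·1954 + 141 = 68531 → 270722/68531
APPEND 30: p_7 = 30·270722 + 7719 = 8129379, q_7 = 30·68531 + 1954 = 2057884 → 8129379/2057884
APPEND 21: p_8 = 21·8129379 + 270722 = 170987681, q_8 = 21·2057884 + 68531 = 43284095 → 170987681/43284095
APPEND 14: p_9 = 14·170987681 + 8129379 = 2401956913, q_9 = 14·43284095 + 2057884 = 608035214 → 2401956913/608035214
APPEND 19: p_10 = 19·2401956913 + 170987681 = 45808169028, q_10 = 19·608035214 + 43284095 = 11595953161 → 45808169028/11595953161
APPEND 43: p_11 = 43·45808169028 + 2401956913 = 1972153225117, q_11 = 43·11595953161 + 608035214 = 499234021137 → 1972153225117/499234021137
APPEND 20: p_12 = 20·1972153225117 + 45808169028 = 39488872671368, q_12 = 20·499234021137 + 11595953161 = 9996276375901 → 39488872671368/9996276375901
APPEND 14: p_13 = 14·39488872671368 + 1972153225117 = 554816370624269, q_13 = 14·9996276375901 + 499234021137 = 140447103283751 → 554816370624269/140447103283751
APPEND 36: p_14 = 36·554816370624269 + 39488872671368 = 20012878215145052, q_14 = 36·140447103283751 + 9996276375901 = 5066091994590937 → 20012878215145052/5066091994590937
APPEND 6: p_15 = 6·20012878215145052 + 554816370624269 = 120632085661494581, q_15 = 6·5066091994590937 + 140447103283751 = 30536999070829373 → 120632085661494581/30536999070829373
APPEND 36: p_16 = 36·120632085661494581 + 20012878215145052 = 4362767962028949968, q_16 = 36·30536999070829373 + 5066091994590937 = 1104398058544448365 → 4362767962028949968/1104398058544448365
APPEND 2: p_17 = 2·4362767962028949968 + 120632085661494581 = 8846168009719394517, q_17 = 2·1104398058544448365 + 30536999070829373 = 2239333116159726103 → 8846168009719394517/2239333116159726103

3/1
79/20
557/141
7719/1954
270722/68531
8129379/2057884
2401956913/608035214
45808169028/11595953161
1972153225117/499234021137
39488872671368/9996276375901
554816370624269/140447103283751
8846168009719394517/2239333116159726103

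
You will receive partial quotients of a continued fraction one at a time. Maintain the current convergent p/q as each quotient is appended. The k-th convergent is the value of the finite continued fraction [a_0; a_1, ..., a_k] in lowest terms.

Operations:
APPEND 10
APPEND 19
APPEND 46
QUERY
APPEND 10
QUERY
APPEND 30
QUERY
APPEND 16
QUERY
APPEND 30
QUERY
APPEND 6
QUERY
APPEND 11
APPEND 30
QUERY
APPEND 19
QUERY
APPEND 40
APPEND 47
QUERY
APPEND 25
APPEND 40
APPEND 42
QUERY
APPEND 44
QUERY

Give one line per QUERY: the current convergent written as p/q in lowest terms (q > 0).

8796/875
88151/8769
2653326/263945
42541367/4231889
1278894336/127220615
7715907383/767555579
2592332173853/257877515099
49340465178756/4908243118865
92931254613411127/9244525549794718
3912661098411369679842/389219920062629766125
172250191564405863414895/17134938116335145010178

APPEND 10: p_0 = 10·1 + 0 = 10, q_0 = 10·0 + 1 = 1 → 10/1
APPEND 19: p_1 = 19·10 + 1 = 191, q_1 = 19·1 + 0 = 19 → 191/19
APPEND 46: p_2 = 46·191 + 10 = 8796, q_2 = 46·19 + 1 = 875 → 8796/875
APPEND 10: p_3 = 10·8796 + 191 = 88151, q_3 = 10·875 + 19 = 8769 → 88151/8769
APPEND 30: p_4 = 30·88151 + 8796 = 2653326, q_4 = 30·8769 + 875 = 263945 → 2653326/263945
APPEND 16: p_5 = 16·2653326 + 88151 = 42541367, q_5 = 16·263945 + 8769 = 4231889 → 42541367/4231889
APPEND 30: p_6 = 30·42541367 + 2653326 = 1278894336, q_6 = 30·4231889 + 263945 = 127220615 → 1278894336/127220615
APPEND 6: p_7 = 6·1278894336 + 42541367 = 7715907383, q_7 = 6·127220615 + 4231889 = 767555579 → 7715907383/767555579
APPEND 11: p_8 = 11·7715907383 + 1278894336 = 86153875549, q_8 = 11·767555579 + 127220615 = 8570331984 → 86153875549/8570331984
APPEND 30: p_9 = 30·86153875549 + 7715907383 = 2592332173853, q_9 = 30·8570331984 + 767555579 = 257877515099 → 2592332173853/257877515099
APPEND 19: p_10 = 19·2592332173853 + 86153875549 = 49340465178756, q_10 = 19·257877515099 + 8570331984 = 4908243118865 → 49340465178756/4908243118865
APPEND 40: p_11 = 40·49340465178756 + 2592332173853 = 1976210939324093, q_11 = 40·4908243118865 + 257877515099 = 196587602269699 → 1976210939324093/196587602269699
APPEND 47: p_12 = 47·1976210939324093 + 49340465178756 = 92931254613411127, q_12 = 47·196587602269699 + 4908243118865 = 9244525549794718 → 92931254613411127/9244525549794718
APPEND 25: p_13 = 25·92931254613411127 + 1976210939324093 = 2325257576274602268, q_13 = 25·9244525549794718 + 196587602269699 = 231309726347137649 → 2325257576274602268/231309726347137649
APPEND 40: p_14 = 40·2325257576274602268 + 92931254613411127 = 93103234305597501847, q_14 = 40·231309726347137649 + 9244525549794718 = 9261633579435300678 → 93103234305597501847/9261633579435300678
APPEND 42: p_15 = 42·93103234305597501847 + 2325257576274602268 = 3912661098411369679842, q_15 = 42·9261633579435300678 + 231309726347137649 = 389219920062629766125 → 3912661098411369679842/389219920062629766125
APPEND 44: p_16 = 44·3912661098411369679842 + 93103234305597501847 = 172250191564405863414895, q_16 = 44·389219920062629766125 + 9261633579435300678 = 17134938116335145010178 → 172250191564405863414895/17134938116335145010178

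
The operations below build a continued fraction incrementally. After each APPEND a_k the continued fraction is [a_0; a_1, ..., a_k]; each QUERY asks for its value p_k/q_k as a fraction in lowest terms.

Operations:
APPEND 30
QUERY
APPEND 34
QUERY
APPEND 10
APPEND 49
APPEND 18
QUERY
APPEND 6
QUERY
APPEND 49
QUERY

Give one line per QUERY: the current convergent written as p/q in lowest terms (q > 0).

30/1
1021/34
9060298/301715
54864569/1827033
2697424179/89826332

APPEND 30: p_0 = 30·1 + 0 = 30, q_0 = 30·0 + 1 = 1 → 30/1
APPEND 34: p_1 = 34·30 + 1 = 1021, q_1 = 34·1 + 0 = 34 → 1021/34
APPEND 10: p_2 = 10·1021 + 30 = 10240, q_2 = 10·34 + 1 = 341 → 10240/341
APPEND 49: p_3 = 49·10240 + 1021 = 502781, q_3 = 49·341 + 34 = 16743 → 502781/16743
APPEND 18: p_4 = 18·502781 + 10240 = 9060298, q_4 = 18·16743 + 341 = 301715 → 9060298/301715
APPEND 6: p_5 = 6·9060298 + 502781 = 54864569, q_5 = 6·301715 + 16743 = 1827033 → 54864569/1827033
APPEND 49: p_6 = 49·54864569 + 9060298 = 2697424179, q_6 = 49·1827033 + 301715 = 89826332 → 2697424179/89826332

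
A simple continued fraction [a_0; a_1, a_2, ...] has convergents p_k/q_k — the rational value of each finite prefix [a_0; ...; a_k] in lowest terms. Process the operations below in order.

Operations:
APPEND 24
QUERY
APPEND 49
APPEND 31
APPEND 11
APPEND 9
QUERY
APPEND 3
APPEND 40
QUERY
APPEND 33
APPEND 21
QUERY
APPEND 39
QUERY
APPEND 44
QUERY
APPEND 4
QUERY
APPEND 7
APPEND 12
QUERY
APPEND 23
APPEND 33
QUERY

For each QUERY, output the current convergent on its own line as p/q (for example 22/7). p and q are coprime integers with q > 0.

APPEND 24: p_0 = 24·1 + 0 = 24, q_0 = 24·0 + 1 = 1 → 24/1
APPEND 49: p_1 = 49·24 + 1 = 1177, q_1 = 49·1 + 0 = 49 → 1177/49
APPEND 31: p_2 = 31·1177 + 24 = 36511, q_2 = 31·49 + 1 = 1520 → 36511/1520
APPEND 11: p_3 = 11·36511 + 1177 = 402798, q_3 = 11·1520 + 49 = 16769 → 402798/16769
APPEND 9: p_4 = 9·402798 + 36511 = 3661693, q_4 = 9·16769 + 1520 = 152441 → 3661693/152441
APPEND 3: p_5 = 3·3661693 + 402798 = 11387877, q_5 = 3·152441 + 16769 = 474092 → 11387877/474092
APPEND 40: p_6 = 40·11387877 + 3661693 = 459176773, q_6 = 40·474092 + 152441 = 19116121 → 459176773/19116121
APPEND 33: p_7 = 33·459176773 + 11387877 = 15164221386, q_7 = 33·19116121 + 474092 = 631306085 → 15164221386/631306085
APPEND 21: p_8 = 21·15164221386 + 459176773 = 318907825879, q_8 = 21·631306085 + 19116121 = 13276543906 → 318907825879/13276543906
APPEND 39: p_9 = 39·318907825879 + 15164221386 = 12452569430667, q_9 = 39·13276543906 + 631306085 = 518416518419 → 12452569430667/518416518419
APPEND 44: p_10 = 44·12452569430667 + 318907825879 = 548231962775227, q_10 = 44·518416518419 + 13276543906 = 22823603354342 → 548231962775227/22823603354342
APPEND 4: p_11 = 4·548231962775227 + 12452569430667 = 2205380420531575, q_11 = 4·22823603354342 + 518416518419 = 91812829935787 → 2205380420531575/91812829935787
APPEND 7: p_12 = 7·2205380420531575 + 548231962775227 = 15985894906496252, q_12 = 7·91812829935787 + 22823603354342 = 665513412904851 → 15985894906496252/665513412904851
APPEND 12: p_13 = 12·15985894906496252 + 2205380420531575 = 194036119298486599, q_13 = 12·665513412904851 + 91812829935787 = 8077973784793999 → 194036119298486599/8077973784793999
APPEND 23: p_14 = 23·194036119298486599 + 15985894906496252 = 4478816638771688029, q_14 = 23·8077973784793999 + 665513412904851 = 186458910463166828 → 4478816638771688029/186458910463166828
APPEND 33: p_15 = 33·4478816638771688029 + 194036119298486599 = 147994985198764191556, q_15 = 33·186458910463166828 + 8077973784793999 = 6161222019069299323 → 147994985198764191556/6161222019069299323

24/1
3661693/152441
459176773/19116121
318907825879/13276543906
12452569430667/518416518419
548231962775227/22823603354342
2205380420531575/91812829935787
194036119298486599/8077973784793999
147994985198764191556/6161222019069299323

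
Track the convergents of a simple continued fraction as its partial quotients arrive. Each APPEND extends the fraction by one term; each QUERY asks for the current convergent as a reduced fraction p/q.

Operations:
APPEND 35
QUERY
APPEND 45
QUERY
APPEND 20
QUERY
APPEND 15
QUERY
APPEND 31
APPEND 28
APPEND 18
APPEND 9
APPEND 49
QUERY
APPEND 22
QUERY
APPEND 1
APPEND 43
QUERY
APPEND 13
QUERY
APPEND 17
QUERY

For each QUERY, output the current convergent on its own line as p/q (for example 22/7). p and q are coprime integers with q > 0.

35/1
1576/45
31555/901
474901/13560
3317168975357/94716185702
73045262558195/2085684722277
3356629818500931/95842923765374
43712550072045655/1248138409857841
746469981043277066/21314195891348671

APPEND 35: p_0 = 35·1 + 0 = 35, q_0 = 35·0 + 1 = 1 → 35/1
APPEND 45: p_1 = 45·35 + 1 = 1576, q_1 = 45·1 + 0 = 45 → 1576/45
APPEND 20: p_2 = 20·1576 + 35 = 31555, q_2 = 20·45 + 1 = 901 → 31555/901
APPEND 15: p_3 = 15·31555 + 1576 = 474901, q_3 = 15·901 + 45 = 13560 → 474901/13560
APPEND 31: p_4 = 31·474901 + 31555 = 14753486, q_4 = 31·13560 + 901 = 421261 → 14753486/421261
APPEND 28: p_5 = 28·14753486 + 474901 = 413572509, q_5 = 28·421261 + 13560 = 11808868 → 413572509/11808868
APPEND 18: p_6 = 18·413572509 + 14753486 = 7459058648, q_6 = 18·11808868 + 421261 = 212980885 → 7459058648/212980885
APPEND 9: p_7 = 9·7459058648 + 413572509 = 67545100341, q_7 = 9·212980885 + 11808868 = 1928636833 → 67545100341/1928636833
APPEND 49: p_8 = 49·67545100341 + 7459058648 = 3317168975357, q_8 = 49·1928636833 + 212980885 = 94716185702 → 3317168975357/94716185702
APPEND 22: p_9 = 22·3317168975357 + 67545100341 = 73045262558195, q_9 = 22·94716185702 + 1928636833 = 2085684722277 → 73045262558195/2085684722277
APPEND 1: p_10 = 1·73045262558195 + 3317168975357 = 76362431533552, q_10 = 1·2085684722277 + 94716185702 = 2180400907979 → 76362431533552/2180400907979
APPEND 43: p_11 = 43·76362431533552 + 73045262558195 = 3356629818500931, q_11 = 43·2180400907979 + 2085684722277 = 95842923765374 → 3356629818500931/95842923765374
APPEND 13: p_12 = 13·3356629818500931 + 76362431533552 = 43712550072045655, q_12 = 13·95842923765374 + 2180400907979 = 1248138409857841 → 43712550072045655/1248138409857841
APPEND 17: p_13 = 17·43712550072045655 + 3356629818500931 = 746469981043277066, q_13 = 17·1248138409857841 + 95842923765374 = 21314195891348671 → 746469981043277066/21314195891348671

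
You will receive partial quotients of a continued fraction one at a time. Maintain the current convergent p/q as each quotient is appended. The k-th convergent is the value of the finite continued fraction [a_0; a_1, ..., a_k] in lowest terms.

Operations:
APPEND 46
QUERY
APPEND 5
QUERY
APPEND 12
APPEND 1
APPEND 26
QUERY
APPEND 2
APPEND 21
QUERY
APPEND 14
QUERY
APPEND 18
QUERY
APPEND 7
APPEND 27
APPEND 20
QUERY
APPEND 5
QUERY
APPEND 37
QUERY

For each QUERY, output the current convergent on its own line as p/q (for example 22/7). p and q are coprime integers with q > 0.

46/1
231/5
82092/1777
3593985/77797
50483023/1092778
912288399/19747801
3500393250436/75771071305
17676664089611/382636943721
657536964566043/14233337988982

APPEND 46: p_0 = 46·1 + 0 = 46, q_0 = 46·0 + 1 = 1 → 46/1
APPEND 5: p_1 = 5·46 + 1 = 231, q_1 = 5·1 + 0 = 5 → 231/5
APPEND 12: p_2 = 12·231 + 46 = 2818, q_2 = 12·5 + 1 = 61 → 2818/61
APPEND 1: p_3 = 1·2818 + 231 = 3049, q_3 = 1·61 + 5 = 66 → 3049/66
APPEND 26: p_4 = 26·3049 + 2818 = 82092, q_4 = 26·66 + 61 = 1777 → 82092/1777
APPEND 2: p_5 = 2·82092 + 3049 = 167233, q_5 = 2·1777 + 66 = 3620 → 167233/3620
APPEND 21: p_6 = 21·167233 + 82092 = 3593985, q_6 = 21·3620 + 1777 = 77797 → 3593985/77797
APPEND 14: p_7 = 14·3593985 + 167233 = 50483023, q_7 = 14·77797 + 3620 = 1092778 → 50483023/1092778
APPEND 18: p_8 = 18·50483023 + 3593985 = 912288399, q_8 = 18·1092778 + 77797 = 19747801 → 912288399/19747801
APPEND 7: p_9 = 7·912288399 + 50483023 = 6436501816, q_9 = 7·19747801 + 1092778 = 139327385 → 6436501816/139327385
APPEND 27: p_10 = 27·6436501816 + 912288399 = 174697837431, q_10 = 27·139327385 + 19747801 = 3781587196 → 174697837431/3781587196
APPEND 20: p_11 = 20·174697837431 + 6436501816 = 3500393250436, q_11 = 20·3781587196 + 139327385 = 75771071305 → 3500393250436/75771071305
APPEND 5: p_12 = 5·3500393250436 + 174697837431 = 17676664089611, q_12 = 5·75771071305 + 3781587196 = 382636943721 → 17676664089611/382636943721
APPEND 37: p_13 = 37·17676664089611 + 3500393250436 = 657536964566043, q_13 = 37·382636943721 + 75771071305 = 14233337988982 → 657536964566043/14233337988982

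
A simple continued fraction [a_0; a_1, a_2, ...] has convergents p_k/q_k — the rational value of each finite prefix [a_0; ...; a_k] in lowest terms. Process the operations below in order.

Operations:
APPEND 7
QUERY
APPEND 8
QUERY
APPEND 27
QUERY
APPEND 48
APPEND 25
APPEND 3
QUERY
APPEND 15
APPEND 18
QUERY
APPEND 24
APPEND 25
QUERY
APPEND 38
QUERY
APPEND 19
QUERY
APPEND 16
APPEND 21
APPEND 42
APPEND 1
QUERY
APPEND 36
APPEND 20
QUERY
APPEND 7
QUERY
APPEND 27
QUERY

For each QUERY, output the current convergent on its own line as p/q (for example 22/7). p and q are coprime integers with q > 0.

7/1
57/8
1546/217
5648778/792875
1564265916/219563831
942288561541/132261710981
35844594310383/5031226703164
681989580458818/95725569071097
9926026356972658958/1393239059454064435
7350573866014837493698/1031742839604707223675
51821049454086755697623/7273717357260213223687
1406518909126357241329519/197422111485630464263224

APPEND 7: p_0 = 7·1 + 0 = 7, q_0 = 7·0 + 1 = 1 → 7/1
APPEND 8: p_1 = 8·7 + 1 = 57, q_1 = 8·1 + 0 = 8 → 57/8
APPEND 27: p_2 = 27·57 + 7 = 1546, q_2 = 27·8 + 1 = 217 → 1546/217
APPEND 48: p_3 = 48·1546 + 57 = 74265, q_3 = 48·217 + 8 = 10424 → 74265/10424
APPEND 25: p_4 = 25·74265 + 1546 = 1858171, q_4 = 25·10424 + 217 = 260817 → 1858171/260817
APPEND 3: p_5 = 3·1858171 + 74265 = 5648778, q_5 = 3·260817 + 10424 = 792875 → 5648778/792875
APPEND 15: p_6 = 15·5648778 + 1858171 = 86589841, q_6 = 15·792875 + 260817 = 12153942 → 86589841/12153942
APPEND 18: p_7 = 18·86589841 + 5648778 = 1564265916, q_7 = 18·12153942 + 792875 = 219563831 → 1564265916/219563831
APPEND 24: p_8 = 24·1564265916 + 86589841 = 37628971825, q_8 = 24·219563831 + 12153942 = 5281685886 → 37628971825/5281685886
APPEND 25: p_9 = 25·37628971825 + 1564265916 = 942288561541, q_9 = 25·5281685886 + 219563831 = 132261710981 → 942288561541/132261710981
APPEND 38: p_10 = 38·942288561541 + 37628971825 = 35844594310383, q_10 = 38·132261710981 + 5281685886 = 5031226703164 → 35844594310383/5031226703164
APPEND 19: p_11 = 19·35844594310383 + 942288561541 = 681989580458818, q_11 = 19·5031226703164 + 132261710981 = 95725569071097 → 681989580458818/95725569071097
APPEND 16: p_12 = 16·681989580458818 + 35844594310383 = 10947677881651471, q_12 = 16·95725569071097 + 5031226703164 = 1536640331840716 → 10947677881651471/1536640331840716
APPEND 21: p_13 = 21·10947677881651471 + 681989580458818 = 230583225095139709, q_13 = 21·1536640331840716 + 95725569071097 = 32365172537726133 → 230583225095139709/32365172537726133
APPEND 42: p_14 = 42·230583225095139709 + 10947677881651471 = 9695443131877519249, q_14 = 42·32365172537726133 + 1536640331840716 = 1360873886916338302 → 9695443131877519249/1360873886916338302
APPEND 1: p_15 = 1·9695443131877519249 + 230583225095139709 = 9926026356972658958, q_15 = 1·1360873886916338302 + 32365172537726133 = 1393239059454064435 → 9926026356972658958/1393239059454064435
APPEND 36: p_16 = 36·9926026356972658958 + 9695443131877519249 = 367032391982893241737, q_16 = 36·1393239059454064435 + 1360873886916338302 = 51517480027262657962 → 367032391982893241737/51517480027262657962
APPEND 20: p_17 = 20·367032391982893241737 + 9926026356972658958 = 7350573866014837493698, q_17 = 20·51517480027262657962 + 1393239059454064435 = 1031742839604707223675 → 7350573866014837493698/1031742839604707223675
APPEND 7: p_18 = 7·7350573866014837493698 + 367032391982893241737 = 51821049454086755697623, q_18 = 7·1031742839604707223675 + 51517480027262657962 = 7273717357260213223687 → 51821049454086755697623/7273717357260213223687
APPEND 27: p_19 = 27·51821049454086755697623 + 7350573866014837493698 = 1406518909126357241329519, q_19 = 27·7273717357260213223687 + 1031742839604707223675 = 197422111485630464263224 → 1406518909126357241329519/197422111485630464263224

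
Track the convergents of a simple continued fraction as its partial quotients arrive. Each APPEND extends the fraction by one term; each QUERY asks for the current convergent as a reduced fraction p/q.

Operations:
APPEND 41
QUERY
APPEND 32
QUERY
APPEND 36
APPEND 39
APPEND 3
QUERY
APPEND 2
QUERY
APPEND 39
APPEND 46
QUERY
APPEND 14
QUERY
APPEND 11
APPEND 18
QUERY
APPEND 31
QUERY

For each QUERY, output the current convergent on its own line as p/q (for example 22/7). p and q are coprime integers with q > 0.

41/1
1313/32
5586401/136150
13019166/317299
23626377416/575814605
331282617699/8073915281
66350515715589/1617073803809
2060533722355364/50218676800775

APPEND 41: p_0 = 41·1 + 0 = 41, q_0 = 41·0 + 1 = 1 → 41/1
APPEND 32: p_1 = 32·41 + 1 = 1313, q_1 = 32·1 + 0 = 32 → 1313/32
APPEND 36: p_2 = 36·1313 + 41 = 47309, q_2 = 36·32 + 1 = 1153 → 47309/1153
APPEND 39: p_3 = 39·47309 + 1313 = 1846364, q_3 = 39·1153 + 32 = 44999 → 1846364/44999
APPEND 3: p_4 = 3·1846364 + 47309 = 5586401, q_4 = 3·44999 + 1153 = 136150 → 5586401/136150
APPEND 2: p_5 = 2·5586401 + 1846364 = 13019166, q_5 = 2·136150 + 44999 = 317299 → 13019166/317299
APPEND 39: p_6 = 39·13019166 + 5586401 = 513333875, q_6 = 39·317299 + 136150 = 12510811 → 513333875/12510811
APPEND 46: p_7 = 46·513333875 + 13019166 = 23626377416, q_7 = 46·12510811 + 317299 = 575814605 → 23626377416/575814605
APPEND 14: p_8 = 14·23626377416 + 513333875 = 331282617699, q_8 = 14·575814605 + 12510811 = 8073915281 → 331282617699/8073915281
APPEND 11: p_9 = 11·331282617699 + 23626377416 = 3667735172105, q_9 = 11·8073915281 + 575814605 = 89388882696 → 3667735172105/89388882696
APPEND 18: p_10 = 18·3667735172105 + 331282617699 = 66350515715589, q_10 = 18·89388882696 + 8073915281 = 1617073803809 → 66350515715589/1617073803809
APPEND 31: p_11 = 31·66350515715589 + 3667735172105 = 2060533722355364, q_11 = 31·1617073803809 + 89388882696 = 50218676800775 → 2060533722355364/50218676800775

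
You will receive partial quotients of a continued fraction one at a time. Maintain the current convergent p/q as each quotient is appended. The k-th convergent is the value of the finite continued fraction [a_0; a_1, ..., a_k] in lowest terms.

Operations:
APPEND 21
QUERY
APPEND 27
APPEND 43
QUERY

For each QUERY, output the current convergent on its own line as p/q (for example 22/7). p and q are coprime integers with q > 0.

APPEND 21: p_0 = 21·1 + 0 = 21, q_0 = 21·0 + 1 = 1 → 21/1
APPEND 27: p_1 = 27·21 + 1 = 568, q_1 = 27·1 + 0 = 27 → 568/27
APPEND 43: p_2 = 43·568 + 21 = 24445, q_2 = 43·27 + 1 = 1162 → 24445/1162

21/1
24445/1162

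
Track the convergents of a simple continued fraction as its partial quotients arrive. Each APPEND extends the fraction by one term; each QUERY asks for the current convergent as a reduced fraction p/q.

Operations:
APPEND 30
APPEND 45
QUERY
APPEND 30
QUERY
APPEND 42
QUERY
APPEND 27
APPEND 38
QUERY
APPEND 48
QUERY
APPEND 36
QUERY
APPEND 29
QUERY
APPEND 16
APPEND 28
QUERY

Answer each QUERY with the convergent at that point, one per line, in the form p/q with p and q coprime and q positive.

1351/45
40560/1351
1704871/56787
1752443797/58371587
84163374333/2803370776
3031633919785/100979719523
88001547048098/2931215236943
39597580374349982/1318943073534051

APPEND 30: p_0 = 30·1 + 0 = 30, q_0 = 30·0 + 1 = 1 → 30/1
APPEND 45: p_1 = 45·30 + 1 = 1351, q_1 = 45·1 + 0 = 45 → 1351/45
APPEND 30: p_2 = 30·1351 + 30 = 40560, q_2 = 30·45 + 1 = 1351 → 40560/1351
APPEND 42: p_3 = 42·40560 + 1351 = 1704871, q_3 = 42·1351 + 45 = 56787 → 1704871/56787
APPEND 27: p_4 = 27·1704871 + 40560 = 46072077, q_4 = 27·56787 + 1351 = 1534600 → 46072077/1534600
APPEND 38: p_5 = 38·46072077 + 1704871 = 1752443797, q_5 = 38·1534600 + 56787 = 58371587 → 1752443797/58371587
APPEND 48: p_6 = 48·1752443797 + 46072077 = 84163374333, q_6 = 48·58371587 + 1534600 = 2803370776 → 84163374333/2803370776
APPEND 36: p_7 = 36·84163374333 + 1752443797 = 3031633919785, q_7 = 36·2803370776 + 58371587 = 100979719523 → 3031633919785/100979719523
APPEND 29: p_8 = 29·3031633919785 + 84163374333 = 88001547048098, q_8 = 29·100979719523 + 2803370776 = 2931215236943 → 88001547048098/2931215236943
APPEND 16: p_9 = 16·88001547048098 + 3031633919785 = 1411056386689353, q_9 = 16·2931215236943 + 100979719523 = 47000423510611 → 1411056386689353/47000423510611
APPEND 28: p_10 = 28·1411056386689353 + 88001547048098 = 39597580374349982, q_10 = 28·47000423510611 + 2931215236943 = 1318943073534051 → 39597580374349982/1318943073534051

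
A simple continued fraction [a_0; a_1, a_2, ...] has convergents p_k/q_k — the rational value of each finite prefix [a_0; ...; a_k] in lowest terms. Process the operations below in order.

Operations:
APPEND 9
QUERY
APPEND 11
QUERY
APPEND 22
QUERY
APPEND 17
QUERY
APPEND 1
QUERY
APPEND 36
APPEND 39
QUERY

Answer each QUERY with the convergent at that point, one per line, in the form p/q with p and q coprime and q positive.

APPEND 9: p_0 = 9·1 + 0 = 9, q_0 = 9·0 + 1 = 1 → 9/1
APPEND 11: p_1 = 11·9 + 1 = 100, q_1 = 11·1 + 0 = 11 → 100/11
APPEND 22: p_2 = 22·100 + 9 = 2209, q_2 = 22·11 + 1 = 243 → 2209/243
APPEND 17: p_3 = 17·2209 + 100 = 37653, q_3 = 17·243 + 11 = 4142 → 37653/4142
APPEND 1: p_4 = 1·37653 + 2209 = 39862, q_4 = 1·4142 + 243 = 4385 → 39862/4385
APPEND 36: p_5 = 36·39862 + 37653 = 1472685, q_5 = 36·4385 + 4142 = 162002 → 1472685/162002
APPEND 39: p_6 = 39·1472685 + 39862 = 57474577, q_6 = 39·162002 + 4385 = 6322463 → 57474577/6322463

9/1
100/11
2209/243
37653/4142
39862/4385
57474577/6322463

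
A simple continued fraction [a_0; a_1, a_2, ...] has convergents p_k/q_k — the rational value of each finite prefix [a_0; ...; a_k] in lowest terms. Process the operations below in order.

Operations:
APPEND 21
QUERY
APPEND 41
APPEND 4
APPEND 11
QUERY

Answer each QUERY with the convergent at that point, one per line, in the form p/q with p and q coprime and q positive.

APPEND 21: p_0 = 21·1 + 0 = 21, q_0 = 21·0 + 1 = 1 → 21/1
APPEND 41: p_1 = 41·21 + 1 = 862, q_1 = 41·1 + 0 = 41 → 862/41
APPEND 4: p_2 = 4·862 + 21 = 3469, q_2 = 4·41 + 1 = 165 → 3469/165
APPEND 11: p_3 = 11·3469 + 862 = 39021, q_3 = 11·165 + 41 = 1856 → 39021/1856

21/1
39021/1856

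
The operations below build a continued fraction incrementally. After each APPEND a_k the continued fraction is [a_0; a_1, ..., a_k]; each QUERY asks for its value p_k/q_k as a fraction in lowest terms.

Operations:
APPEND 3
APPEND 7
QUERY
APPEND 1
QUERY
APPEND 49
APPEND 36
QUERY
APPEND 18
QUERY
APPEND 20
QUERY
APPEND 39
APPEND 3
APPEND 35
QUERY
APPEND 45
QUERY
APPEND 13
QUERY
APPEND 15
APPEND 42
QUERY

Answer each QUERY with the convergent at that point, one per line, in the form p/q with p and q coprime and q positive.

22/7
25/8
44917/14372
809753/259095
16239977/5196272
67790297931/21690722038
3052482153440/976696429091
39750058292651/12718744300221
25210491033107261/8066548903461273

APPEND 3: p_0 = 3·1 + 0 = 3, q_0 = 3·0 + 1 = 1 → 3/1
APPEND 7: p_1 = 7·3 + 1 = 22, q_1 = 7·1 + 0 = 7 → 22/7
APPEND 1: p_2 = 1·22 + 3 = 25, q_2 = 1·7 + 1 = 8 → 25/8
APPEND 49: p_3 = 49·25 + 22 = 1247, q_3 = 49·8 + 7 = 399 → 1247/399
APPEND 36: p_4 = 36·1247 + 25 = 44917, q_4 = 36·399 + 8 = 14372 → 44917/14372
APPEND 18: p_5 = 18·44917 + 1247 = 809753, q_5 = 18·14372 + 399 = 259095 → 809753/259095
APPEND 20: p_6 = 20·809753 + 44917 = 16239977, q_6 = 20·259095 + 14372 = 5196272 → 16239977/5196272
APPEND 39: p_7 = 39·16239977 + 809753 = 634168856, q_7 = 39·5196272 + 259095 = 202913703 → 634168856/202913703
APPEND 3: p_8 = 3·634168856 + 16239977 = 1918746545, q_8 = 3·202913703 + 5196272 = 613937381 → 1918746545/613937381
APPEND 35: p_9 = 35·1918746545 + 634168856 = 67790297931, q_9 = 35·613937381 + 202913703 = 21690722038 → 67790297931/21690722038
APPEND 45: p_10 = 45·67790297931 + 1918746545 = 3052482153440, q_10 = 45·21690722038 + 613937381 = 976696429091 → 3052482153440/976696429091
APPEND 13: p_11 = 13·3052482153440 + 67790297931 = 39750058292651, q_11 = 13·976696429091 + 21690722038 = 12718744300221 → 39750058292651/12718744300221
APPEND 15: p_12 = 15·39750058292651 + 3052482153440 = 599303356543205, q_12 = 15·12718744300221 + 976696429091 = 191757860932406 → 599303356543205/191757860932406
APPEND 42: p_13 = 42·599303356543205 + 39750058292651 = 25210491033107261, q_13 = 42·191757860932406 + 12718744300221 = 8066548903461273 → 25210491033107261/8066548903461273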